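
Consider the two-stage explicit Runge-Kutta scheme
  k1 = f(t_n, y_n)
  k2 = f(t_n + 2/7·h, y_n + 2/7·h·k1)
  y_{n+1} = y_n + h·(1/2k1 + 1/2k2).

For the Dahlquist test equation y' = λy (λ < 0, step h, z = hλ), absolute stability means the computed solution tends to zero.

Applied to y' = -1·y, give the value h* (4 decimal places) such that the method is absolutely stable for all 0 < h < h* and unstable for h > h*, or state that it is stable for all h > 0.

Set f=λy, z=hλ:
  k1=λy_n ⇒ h·k1=z·y_n;  k2=λ(1+2/7z)y_n ⇒ h·k2=z(1+2/7z)y_n
  y_{n+1}/y_n = 1 + 1/2z + 1/2z(1+2/7z) = 1 + z + 1/7z²
  so R(z) = 1 + z + 1/7z².

Boundary: |R(x)|=1, x<0.
x=-0.85: |R|=0.2532
R=1: x+1/7x²=0 ⇒ x=−7=-7.0000; min R=1−1/(4·1/7)=-0.7500>−1
Confirm numerically:
  x=-6.836: |R|=0.83984 <1
  x=-5.804: |R|=0.00835 <1
  x=-4.300: |R|=0.65857 <1
  x=-3.843: |R|=0.73319 <1
  x=-7.492: |R|=1.52658 >1
  x=-7.348: |R|=1.36530 >1
So |R|<1 on (-7.0000, 0).

(-7.0000,0); λ=-1 ⇒ h* = (7)/1 = 7.0000.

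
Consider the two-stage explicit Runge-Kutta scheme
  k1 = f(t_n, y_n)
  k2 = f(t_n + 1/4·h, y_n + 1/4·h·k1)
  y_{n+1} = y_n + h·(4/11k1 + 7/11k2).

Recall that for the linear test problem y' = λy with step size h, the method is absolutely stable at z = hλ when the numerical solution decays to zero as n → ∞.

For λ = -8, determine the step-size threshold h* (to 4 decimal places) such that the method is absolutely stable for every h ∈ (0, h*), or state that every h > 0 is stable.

(-6.2857,0); λ=-8 ⇒ h* = (44/7)/8 = 0.7857.

On y'=λy, z=hλ:
  k1=λy_n ⇒ h·k1=z·y_n;  k2=λ(1+1/4z)y_n ⇒ h·k2=z(1+1/4z)y_n
  y_{n+1}/y_n = 1 + 4/11z + 7/11z(1+1/4z) = 1 + z + 7/44z²
  ⇒ R(z) = 1 + z + 7/44z².

Find x<0 with |R(x)|<1.
x=-1.48: |R|=0.1315
R=1: x+7/44x²=0 ⇒ x=−44/7=-6.2857; min R=1−1/(4·7/44)=-0.5714>−1
Confirm numerically:
  x=-5.769: |R|=0.52576 <1
  x=-5.086: |R|=0.02927 <1
  x=-4.547: |R|=0.25776 <1
  x=-3.841: |R|=0.49389 <1
  x=-6.640: |R|=1.37425 >1
  x=-6.616: |R|=1.34764 >1
Stable set (-6.2857, 0).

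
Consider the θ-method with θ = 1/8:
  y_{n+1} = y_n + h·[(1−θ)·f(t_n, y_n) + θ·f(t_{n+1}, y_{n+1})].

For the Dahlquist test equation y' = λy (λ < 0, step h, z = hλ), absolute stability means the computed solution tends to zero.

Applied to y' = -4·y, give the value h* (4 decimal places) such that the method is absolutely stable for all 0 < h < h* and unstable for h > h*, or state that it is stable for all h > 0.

On y'=λy, z=hλ:
  y_{n+1} = y_n + z·[7/8·y_n + 1/8·y_{n+1}] ⇒ (1 − 1/8z)y_{n+1} = (1 + 7/8z)y_n
  so R(z) = (1 + 7/8z)/(1 − 1/8z).

Find x<0 with |R(x)|<1.
x=-1.3: |R|=0.1183
R=−1: 1+7/8x = −1+1/8x ⇒ -3/4x=2 ⇒ x=2/(-3/4)=-2.6667
Confirm numerically:
  x=-2.304: |R|=0.78882 <1
  x=-1.518: |R|=0.27590 <1
  x=-1.423: |R|=0.20811 <1
  x=-2.840: |R|=1.09594 >1
  x=-2.782: |R|=1.06418 >1
So |R|<1 on (-2.6667, 0).

(-2.6667,0); λ=-4 ⇒ h* = (8/3)/4 = 0.6667.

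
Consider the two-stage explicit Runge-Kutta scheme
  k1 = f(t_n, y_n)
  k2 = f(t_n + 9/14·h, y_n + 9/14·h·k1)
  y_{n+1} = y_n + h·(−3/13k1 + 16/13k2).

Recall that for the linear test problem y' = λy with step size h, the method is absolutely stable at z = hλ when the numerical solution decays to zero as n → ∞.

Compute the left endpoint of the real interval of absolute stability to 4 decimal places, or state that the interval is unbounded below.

left endpoint -1.2639.

With y'=λy (z=hλ):
  k1=λy_n ⇒ h·k1=z·y_n;  k2=λ(1+9/14z)y_n ⇒ h·k2=z(1+9/14z)y_n
  y_{n+1}/y_n = 1 − 3/13z + 16/13z(1+9/14z) = 1 + z + 72/91z²
  R(z) = 1 + z + 72/91z².

Boundary: |R(x)|=1, x<0.
x=-1.04: |R|=0.8158
R=1: x+72/91x²=0 ⇒ x=−91/72=-1.2639; min R=1−1/(4·72/91)=0.6840>−1
Confirm numerically:
  x=-1.170: |R|=0.91309 <1
  x=-1.115: |R|=0.86865 <1
  x=-0.840: |R|=0.71828 <1
  x=-0.595: |R|=0.68511 <1
  x=-1.835: |R|=1.82918 >1
  x=-1.570: |R|=1.38025 >1
  x=-1.302: |R|=1.03926 >1
So |R|<1 on (-1.2639, 0).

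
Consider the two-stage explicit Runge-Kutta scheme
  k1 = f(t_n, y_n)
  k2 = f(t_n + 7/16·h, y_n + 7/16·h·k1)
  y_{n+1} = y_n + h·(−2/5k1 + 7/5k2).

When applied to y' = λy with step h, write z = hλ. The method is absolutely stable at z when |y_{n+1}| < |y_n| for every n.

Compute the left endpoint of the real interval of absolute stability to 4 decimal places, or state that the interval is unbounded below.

Test eqn y'=λy, z=hλ:
  k1=λy_n ⇒ h·k1=z·y_n;  k2=λ(1+7/16z)y_n ⇒ h·k2=z(1+7/16z)y_n
  y_{n+1}/y_n = 1 − 2/5z + 7/5z(1+7/16z) = 1 + z + 49/80z²
  R(z) = 1 + z + 49/80z².

Solve |R(x)|<1 on ℝ⁻.
x=-1.19: |R|=0.6774
R=1: x+49/80x²=0 ⇒ x=−80/49=-1.6327; min R=1−1/(4·49/80)=0.5918>−1
Confirm numerically:
  x=-1.428: |R|=0.82100 <1
  x=-1.406: |R|=0.80481 <1
  x=-1.184: |R|=0.67464 <1
  x=-1.159: |R|=0.66376 <1
  x=-1.970: |R|=1.40705 >1
  x=-1.810: |R|=1.19661 >1
Stable set (-1.6327, 0).

left endpoint -1.6327.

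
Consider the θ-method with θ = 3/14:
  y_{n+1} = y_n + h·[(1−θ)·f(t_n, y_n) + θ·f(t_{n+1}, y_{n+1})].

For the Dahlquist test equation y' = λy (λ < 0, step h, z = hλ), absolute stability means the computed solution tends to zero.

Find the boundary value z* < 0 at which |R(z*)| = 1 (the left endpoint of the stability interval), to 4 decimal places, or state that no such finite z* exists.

On y'=λy, z=hλ:
  y_{n+1} = y_n + z·[11/14·y_n + 3/14·y_{n+1}] ⇒ (1 − 3/14z)y_{n+1} = (1 + 11/14z)y_n
  R(z) = (1 + 11/14z)/(1 − 3/14z).

Solve |R(x)|<1 on ℝ⁻.
x=-1.23: |R|=0.0266
R=−1: 1+11/14x = −1+3/14x ⇒ -4/7x=2 ⇒ x=2/(-4/7)=-3.5000
Confirm numerically:
  x=-3.068: |R|=0.85106 <1
  x=-2.295: |R|=0.53842 <1
  x=-2.023: |R|=0.41123 <1
  x=-3.961: |R|=1.14249 >1
  x=-3.892: |R|=1.12214 >1
So |R|<1 on (-3.5000, 0).

left endpoint -3.5000.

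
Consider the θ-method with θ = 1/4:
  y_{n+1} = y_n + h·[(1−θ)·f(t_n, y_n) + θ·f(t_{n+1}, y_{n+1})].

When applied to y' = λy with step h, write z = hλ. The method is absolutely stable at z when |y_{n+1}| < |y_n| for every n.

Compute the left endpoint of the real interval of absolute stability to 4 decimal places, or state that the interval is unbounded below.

On y'=λy, z=hλ:
  y_{n+1} = y_n + z·[3/4·y_n + 1/4·y_{n+1}] ⇒ (1 − 1/4z)y_{n+1} = (1 + 3/4z)y_n
  Hence R(z) = (1 + 3/4z)/(1 − 1/4z).

Solve |R(x)|<1 on ℝ⁻.
x=-1.45: |R|=0.0642
R=−1: 1+3/4x = −1+1/4x ⇒ -1/2x=2 ⇒ x=2/(-1/2)=-4.0000
Confirm numerically:
  x=-3.660: |R|=0.91123 <1
  x=-3.160: |R|=0.76536 <1
  x=-1.873: |R|=0.27567 <1
  x=-4.088: |R|=1.02176 >1
  x=-4.077: |R|=1.01907 >1
  x=-4.030: |R|=1.00747 >1
Stable set (-4.0000, 0).

left endpoint -4.0000.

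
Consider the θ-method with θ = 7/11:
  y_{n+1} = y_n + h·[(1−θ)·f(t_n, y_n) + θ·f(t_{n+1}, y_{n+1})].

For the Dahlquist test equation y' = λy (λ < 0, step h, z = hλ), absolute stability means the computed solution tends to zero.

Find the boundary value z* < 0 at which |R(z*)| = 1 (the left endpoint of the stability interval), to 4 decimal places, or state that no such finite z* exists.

unbounded; (−∞, 0).

On y'=λy, z=hλ:
  y_{n+1} = y_n + z·[4/11·y_n + 7/11·y_{n+1}] ⇒ (1 − 7/11z)y_{n+1} = (1 + 4/11z)y_n
  Hence R(z) = (1 + 4/11z)/(1 − 7/11z).

Need |R(x)|<1, x<0.
x=-0.46: |R|=0.6442
x=-2: |R|=0.1200
x=-10: |R|=0.3580
x=-100: |R|=0.5471
θ=7/11≥1/2 ⇒ |1+4/11x|<|1−7/11x| ∀x<0 ⇒ interval (−∞,0).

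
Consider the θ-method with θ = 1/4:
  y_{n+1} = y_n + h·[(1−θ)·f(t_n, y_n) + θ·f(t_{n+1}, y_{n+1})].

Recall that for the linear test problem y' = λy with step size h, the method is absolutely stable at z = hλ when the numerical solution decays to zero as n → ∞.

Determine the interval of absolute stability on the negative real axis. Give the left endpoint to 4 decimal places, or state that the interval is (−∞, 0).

Set f=λy, z=hλ:
  y_{n+1} = y_n + z·[3/4·y_n + 1/4·y_{n+1}] ⇒ (1 − 1/4z)y_{n+1} = (1 + 3/4z)y_n
  so R(z) = (1 + 3/4z)/(1 − 1/4z).

Find x<0 with |R(x)|<1.
x=-1.22: |R|=0.0651
R=−1: 1+3/4x = −1+1/4x ⇒ -1/2x=2 ⇒ x=2/(-1/2)=-4.0000
Confirm numerically:
  x=-3.930: |R|=0.98235 <1
  x=-3.798: |R|=0.94819 <1
  x=-3.489: |R|=0.86353 <1
  x=-2.223: |R|=0.42889 <1
  x=-4.302: |R|=1.07275 >1
  x=-4.173: |R|=1.04233 >1
Interval (-4.0000, 0).

z∈(-4.0000,0).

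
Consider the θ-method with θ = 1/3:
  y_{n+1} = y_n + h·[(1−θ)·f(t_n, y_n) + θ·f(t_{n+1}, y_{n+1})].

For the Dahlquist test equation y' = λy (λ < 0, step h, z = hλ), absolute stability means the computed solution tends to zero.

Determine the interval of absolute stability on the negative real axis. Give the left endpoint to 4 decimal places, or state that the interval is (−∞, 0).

z∈(-6.0000,0).

Test eqn y'=λy, z=hλ:
  y_{n+1} = y_n + z·[2/3·y_n + 1/3·y_{n+1}] ⇒ (1 − 1/3z)y_{n+1} = (1 + 2/3z)y_n
  R(z) = (1 + 2/3z)/(1 − 1/3z).

Solve |R(x)|<1 on ℝ⁻.
x=-0.76: |R|=0.3936
R=−1: 1+2/3x = −1+1/3x ⇒ -1/3x=2 ⇒ x=2/(-1/3)=-6.0000
Confirm numerically:
  x=-5.147: |R|=0.89530 <1
  x=-4.905: |R|=0.86148 <1
  x=-4.547: |R|=0.80747 <1
  x=-2.579: |R|=0.38681 <1
  x=-6.401: |R|=1.04266 >1
  x=-6.395: |R|=1.04204 >1
  x=-6.387: |R|=1.04123 >1
Stable set (-6.0000, 0).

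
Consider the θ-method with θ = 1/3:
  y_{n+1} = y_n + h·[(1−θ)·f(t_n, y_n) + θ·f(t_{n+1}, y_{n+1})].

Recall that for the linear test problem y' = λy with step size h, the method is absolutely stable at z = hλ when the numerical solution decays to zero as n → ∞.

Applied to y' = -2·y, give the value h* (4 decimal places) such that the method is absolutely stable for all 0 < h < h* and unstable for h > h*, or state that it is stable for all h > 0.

With y'=λy (z=hλ):
  y_{n+1} = y_n + z·[2/3·y_n + 1/3·y_{n+1}] ⇒ (1 − 1/3z)y_{n+1} = (1 + 2/3z)y_n
  Hence R(z) = (1 + 2/3z)/(1 − 1/3z).

Need |R(x)|<1, x<0.
x=-1.25: |R|=0.1176
R=−1: 1+2/3x = −1+1/3x ⇒ -1/3x=2 ⇒ x=2/(-1/3)=-6.0000
Confirm numerically:
  x=-4.259: |R|=0.76016 <1
  x=-2.880: |R|=0.46939 <1
  x=-2.650: |R|=0.40708 <1
  x=-2.504: |R|=0.36483 <1
  x=-6.270: |R|=1.02913 >1
  x=-6.187: |R|=1.02035 >1
  x=-6.040: |R|=1.00442 >1
Interval (-6.0000, 0).

(-6.0000,0); λ=-2 ⇒ h* = (6)/2 = 3.0000.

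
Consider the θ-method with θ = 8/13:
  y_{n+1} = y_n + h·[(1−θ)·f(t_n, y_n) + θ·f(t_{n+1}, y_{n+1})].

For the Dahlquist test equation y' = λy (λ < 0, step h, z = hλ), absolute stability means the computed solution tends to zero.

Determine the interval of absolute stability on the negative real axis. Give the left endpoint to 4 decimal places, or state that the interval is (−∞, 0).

With y'=λy (z=hλ):
  y_{n+1} = y_n + z·[5/13·y_n + 8/13·y_{n+1}] ⇒ (1 − 8/13z)y_{n+1} = (1 + 5/13z)y_n
  R(z) = (1 + 5/13z)/(1 − 8/13z).

Solve |R(x)|<1 on ℝ⁻.
x=-1.3: |R|=0.2778
x=-2: |R|=0.1034
x=-10: |R|=0.3978
x=-100: |R|=0.5990
θ=8/13≥1/2 ⇒ |1+5/13x|<|1−8/13x| ∀x<0 ⇒ unbounded interval.

interval (−∞, 0).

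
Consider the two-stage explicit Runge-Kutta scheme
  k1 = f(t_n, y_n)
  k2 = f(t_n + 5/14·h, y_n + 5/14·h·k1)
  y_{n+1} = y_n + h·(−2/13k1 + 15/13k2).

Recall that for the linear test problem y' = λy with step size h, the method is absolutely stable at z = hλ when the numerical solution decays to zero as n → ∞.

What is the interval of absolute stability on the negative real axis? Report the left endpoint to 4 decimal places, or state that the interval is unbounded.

With y'=λy (z=hλ):
  k1=λy_n ⇒ h·k1=z·y_n;  k2=λ(1+5/14z)y_n ⇒ h·k2=z(1+5/14z)y_n
  y_{n+1}/y_n = 1 − 2/13z + 15/13z(1+5/14z) = 1 + z + 75/182z²
  ⇒ R(z) = 1 + z + 75/182z².

Boundary: |R(x)|=1, x<0.
x=-1.65: |R|=0.4719
R=1: x+75/182x²=0 ⇒ x=−182/75=-2.4267; min R=1−1/(4·75/182)=0.3933>−1
Confirm numerically:
  x=-1.703: |R|=0.49214 <1
  x=-1.363: |R|=0.40256 <1
  x=-1.347: |R|=0.40070 <1
  x=-2.932: |R|=1.61056 >1
  x=-2.456: |R|=1.02969 >1
Interval (-2.4267, 0).

z∈(-2.4267,0).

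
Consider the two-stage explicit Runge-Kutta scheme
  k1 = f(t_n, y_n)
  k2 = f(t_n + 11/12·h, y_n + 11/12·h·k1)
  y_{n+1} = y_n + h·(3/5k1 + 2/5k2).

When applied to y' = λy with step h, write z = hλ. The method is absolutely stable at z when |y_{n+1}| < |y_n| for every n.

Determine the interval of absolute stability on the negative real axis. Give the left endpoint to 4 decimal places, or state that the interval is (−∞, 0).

Set f=λy, z=hλ:
  k1=λy_n ⇒ h·k1=z·y_n;  k2=λ(1+11/12z)y_n ⇒ h·k2=z(1+11/12z)y_n
  y_{n+1}/y_n = 1 + 3/5z + 2/5z(1+11/12z) = 1 + z + 11/30z²
  ⇒ R(z) = 1 + z + 11/30z².

Need |R(x)|<1, x<0.
x=-1.64: |R|=0.3462
R=1: x+11/30x²=0 ⇒ x=−30/11=-2.7273; min R=1−1/(4·11/30)=0.3182>−1
Confirm numerically:
  x=-1.988: |R|=0.46112 <1
  x=-1.628: |R|=0.34381 <1
  x=-1.121: |R|=0.33977 <1
  x=-3.298: |R|=1.69016 >1
  x=-3.292: |R|=1.68166 >1
  x=-3.168: |R|=1.51195 >1
Interval (-2.7273, 0).

z∈(-2.7273,0).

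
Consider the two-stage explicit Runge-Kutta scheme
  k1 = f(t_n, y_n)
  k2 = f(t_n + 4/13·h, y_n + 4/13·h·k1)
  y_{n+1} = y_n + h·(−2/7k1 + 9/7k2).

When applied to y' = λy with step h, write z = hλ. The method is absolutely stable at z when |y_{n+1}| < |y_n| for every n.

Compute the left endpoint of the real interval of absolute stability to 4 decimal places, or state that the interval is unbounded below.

Set f=λy, z=hλ:
  k1=λy_n ⇒ h·k1=z·y_n;  k2=λ(1+4/13z)y_n ⇒ h·k2=z(1+4/13z)y_n
  y_{n+1}/y_n = 1 − 2/7z + 9/7z(1+4/13z) = 1 + z + 36/91z²
  Hence R(z) = 1 + z + 36/91z².

Solve |R(x)|<1 on ℝ⁻.
x=-0.42: |R|=0.6498
R=1: x+36/91x²=0 ⇒ x=−91/36=-2.5278; min R=1−1/(4·36/91)=0.3681>−1
Confirm numerically:
  x=-2.218: |R|=0.72819 <1
  x=-2.053: |R|=0.61440 <1
  x=-1.946: |R|=0.55212 <1
  x=-1.722: |R|=0.45108 <1
  x=-3.094: |R|=1.69306 >1
  x=-2.989: |R|=1.54538 >1
Stable set (-2.5278, 0).

left endpoint -2.5278.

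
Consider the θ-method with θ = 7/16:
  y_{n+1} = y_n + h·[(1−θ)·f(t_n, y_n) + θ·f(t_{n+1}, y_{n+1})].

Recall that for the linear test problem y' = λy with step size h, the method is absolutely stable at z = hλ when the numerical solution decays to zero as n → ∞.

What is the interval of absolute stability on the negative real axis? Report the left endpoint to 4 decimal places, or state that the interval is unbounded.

(-16.0000, 0).

On y'=λy, z=hλ:
  y_{n+1} = y_n + z·[9/16·y_n + 7/16·y_{n+1}] ⇒ (1 − 7/16z)y_{n+1} = (1 + 9/16z)y_n
  Hence R(z) = (1 + 9/16z)/(1 − 7/16z).

Solve |R(x)|<1 on ℝ⁻.
x=-1.62: |R|=0.0519
R=−1: 1+9/16x = −1+7/16x ⇒ -1/8x=2 ⇒ x=2/(-1/8)=-16.0000
Confirm numerically:
  x=-11.588: |R|=0.90914 <1
  x=-9.087: |R|=0.82633 <1
  x=-7.942: |R|=0.77490 <1
  x=-16.182: |R|=1.00282 >1
  x=-16.099: |R|=1.00154 >1
  x=-16.077: |R|=1.00120 >1
Interval (-16.0000, 0).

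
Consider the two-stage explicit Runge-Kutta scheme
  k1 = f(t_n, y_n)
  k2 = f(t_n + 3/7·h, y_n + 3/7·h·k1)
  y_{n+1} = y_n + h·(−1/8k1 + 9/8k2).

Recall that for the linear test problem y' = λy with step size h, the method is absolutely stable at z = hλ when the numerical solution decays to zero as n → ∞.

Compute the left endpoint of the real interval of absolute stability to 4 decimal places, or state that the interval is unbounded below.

z* = -2.0741.

Set f=λy, z=hλ:
  k1=λy_n ⇒ h·k1=z·y_n;  k2=λ(1+3/7z)y_n ⇒ h·k2=z(1+3/7z)y_n
  y_{n+1}/y_n = 1 − 1/8z + 9/8z(1+3/7z) = 1 + z + 27/56z²
  R(z) = 1 + z + 27/56z².

Find x<0 with |R(x)|<1.
x=-1.36: |R|=0.5318
R=1: x+27/56x²=0 ⇒ x=−56/27=-2.0741; min R=1−1/(4·27/56)=0.4815>−1
Confirm numerically:
  x=-1.916: |R|=0.85397 <1
  x=-1.190: |R|=0.49276 <1
  x=-0.897: |R|=0.49094 <1
  x=-2.567: |R|=1.61008 >1
  x=-2.409: |R|=1.38901 >1
  x=-2.364: |R|=1.33045 >1
So |R|<1 on (-2.0741, 0).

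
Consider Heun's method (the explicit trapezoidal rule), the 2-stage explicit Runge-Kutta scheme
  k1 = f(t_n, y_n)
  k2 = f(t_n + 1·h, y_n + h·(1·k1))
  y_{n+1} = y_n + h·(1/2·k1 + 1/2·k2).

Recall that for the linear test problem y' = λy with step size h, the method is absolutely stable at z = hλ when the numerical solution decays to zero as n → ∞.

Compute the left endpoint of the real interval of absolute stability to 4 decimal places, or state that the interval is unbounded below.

z* = -2.0000.

On y'=λy, z=hλ:
  order 2, 2-stage ⇒ R(z)=1+z+z^2/2
  (e.g. R(-1.57)=0.66245, |R|=0.66245)

Solve |R(x)|<1 on ℝ⁻.
x=-1.57: |R|=0.6624
|R(-1.63)|=0.6985 |R(-1.3)|=0.5450 |R(-0.67)|=0.5544
Bisect:
  x_lo=-2.5317 |R|=1.6730  x_hi=-0.3533 |R|=0.7091
  mid=-1.44251 |R|=0.59791 →hi
  mid=-1.98710 |R|=0.98718 →hi
  mid=-2.25939 |R|=1.29304 →lo
  mid=-2.12325 |R|=1.13084 →lo
  mid=-2.05517 |R|=1.05669 →lo
  mid=-2.02114 |R|=1.02136 →lo
  mid=-2.00412 |R|=1.00413 →lo
  mid=-1.99561 |R|=0.99562 →hi
  ...
  [-2.00013,-2.00000] ⇒ x*=-2.0000
Interval (-2.0000, 0).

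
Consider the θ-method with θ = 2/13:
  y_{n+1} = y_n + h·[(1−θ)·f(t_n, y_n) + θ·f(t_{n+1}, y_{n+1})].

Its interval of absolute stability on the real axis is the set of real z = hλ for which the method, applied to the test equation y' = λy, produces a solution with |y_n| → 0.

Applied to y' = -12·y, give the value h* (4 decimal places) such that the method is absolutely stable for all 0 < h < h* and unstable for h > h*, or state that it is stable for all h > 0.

Test eqn y'=λy, z=hλ:
  y_{n+1} = y_n + z·[11/13·y_n + 2/13·y_{n+1}] ⇒ (1 − 2/13z)y_{n+1} = (1 + 11/13z)y_n
  Hence R(z) = (1 + 11/13z)/(1 − 2/13z).

Need |R(x)|<1, x<0.
x=-1.69: |R|=0.3413
R=−1: 1+11/13x = −1+2/13x ⇒ -9/13x=2 ⇒ x=2/(-9/13)=-2.8889
Confirm numerically:
  x=-2.374: |R|=0.73890 <1
  x=-1.945: |R|=0.49704 <1
  x=-1.495: |R|=0.21545 <1
  x=-1.363: |R|=0.12673 <1
  x=-3.414: |R|=1.23835 >1
  x=-3.388: |R|=1.22714 >1
So |R|<1 on (-2.8889, 0).

(-2.8889,0); λ=-12 ⇒ h* = (26/9)/12 = 0.2407.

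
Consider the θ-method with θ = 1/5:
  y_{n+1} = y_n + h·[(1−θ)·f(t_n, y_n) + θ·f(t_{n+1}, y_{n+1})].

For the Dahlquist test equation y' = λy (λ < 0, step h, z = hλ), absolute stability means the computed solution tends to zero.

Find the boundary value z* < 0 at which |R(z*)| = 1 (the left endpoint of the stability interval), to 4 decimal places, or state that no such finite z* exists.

On y'=λy, z=hλ:
  y_{n+1} = y_n + z·[4/5·y_n + 1/5·y_{n+1}] ⇒ (1 − 1/5z)y_{n+1} = (1 + 4/5z)y_n
  ⇒ R(z) = (1 + 4/5z)/(1 − 1/5z).

Solve |R(x)|<1 on ℝ⁻.
x=-1.06: |R|=0.1254
R=−1: 1+4/5x = −1+1/5x ⇒ -3/5x=2 ⇒ x=2/(-3/5)=-3.3333
Confirm numerically:
  x=-2.689: |R|=0.74860 <1
  x=-2.246: |R|=0.54982 <1
  x=-1.349: |R|=0.06237 <1
  x=-3.647: |R|=1.10882 >1
  x=-3.523: |R|=1.06676 >1
So |R|<1 on (-3.3333, 0).

z* = -3.3333.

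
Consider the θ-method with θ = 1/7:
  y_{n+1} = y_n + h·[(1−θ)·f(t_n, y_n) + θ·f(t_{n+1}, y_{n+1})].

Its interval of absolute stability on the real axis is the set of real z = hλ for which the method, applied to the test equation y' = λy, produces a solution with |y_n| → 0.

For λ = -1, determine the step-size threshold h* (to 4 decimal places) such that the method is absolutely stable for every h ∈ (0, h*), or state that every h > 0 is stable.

(-2.8000,0); λ=-1 ⇒ h* = (14/5)/1 = 2.8000.

With y'=λy (z=hλ):
  y_{n+1} = y_n + z·[6/7·y_n + 1/7·y_{n+1}] ⇒ (1 − 1/7z)y_{n+1} = (1 + 6/7z)y_n
  R(z) = (1 + 6/7z)/(1 − 1/7z).

Find x<0 with |R(x)|<1.
x=-1.51: |R|=0.2421
R=−1: 1+6/7x = −1+1/7x ⇒ -5/7x=2 ⇒ x=2/(-5/7)=-2.8000
Confirm numerically:
  x=-2.202: |R|=0.67507 <1
  x=-1.960: |R|=0.53125 <1
  x=-1.756: |R|=0.40384 <1
  x=-1.405: |R|=0.17014 <1
  x=-3.280: |R|=1.23346 >1
  x=-3.129: |R|=1.16240 >1
  x=-3.011: |R|=1.10538 >1
So |R|<1 on (-2.8000, 0).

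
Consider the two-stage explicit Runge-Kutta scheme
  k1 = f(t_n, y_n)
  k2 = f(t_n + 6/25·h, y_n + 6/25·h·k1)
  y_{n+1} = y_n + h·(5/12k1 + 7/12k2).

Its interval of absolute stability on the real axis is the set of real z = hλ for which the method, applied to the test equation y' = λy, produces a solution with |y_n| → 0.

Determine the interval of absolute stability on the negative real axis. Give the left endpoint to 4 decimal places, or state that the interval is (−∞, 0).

(-7.1429, 0).

With y'=λy (z=hλ):
  k1=λy_n ⇒ h·k1=z·y_n;  k2=λ(1+6/25z)y_n ⇒ h·k2=z(1+6/25z)y_n
  y_{n+1}/y_n = 1 + 5/12z + 7/12z(1+6/25z) = 1 + z + 7/50z²
  ⇒ R(z) = 1 + z + 7/50z².

Solve |R(x)|<1 on ℝ⁻.
x=-0.5: |R|=0.5350
R=1: x+7/50x²=0 ⇒ x=−50/7=-7.1429; min R=1−1/(4·7/50)=-0.7857>−1
Confirm numerically:
  x=-5.645: |R|=0.18376 <1
  x=-5.165: |R|=0.43019 <1
  x=-4.139: |R|=0.74062 <1
  x=-3.687: |R|=0.78384 <1
  x=-7.662: |R|=1.55687 >1
  x=-7.584: |R|=1.46839 >1
  x=-7.245: |R|=1.10360 >1
Interval (-7.1429, 0).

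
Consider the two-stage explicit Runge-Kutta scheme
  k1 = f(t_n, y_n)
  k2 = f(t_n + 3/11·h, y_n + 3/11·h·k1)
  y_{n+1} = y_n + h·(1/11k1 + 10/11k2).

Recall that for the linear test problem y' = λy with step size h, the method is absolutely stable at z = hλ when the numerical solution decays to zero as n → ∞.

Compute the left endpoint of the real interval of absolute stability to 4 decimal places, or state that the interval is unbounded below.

On y'=λy, z=hλ:
  k1=λy_n ⇒ h·k1=z·y_n;  k2=λ(1+3/11z)y_n ⇒ h·k2=z(1+3/11z)y_n
  y_{n+1}/y_n = 1 + 1/11z + 10/11z(1+3/11z) = 1 + z + 30/121z²
  R(z) = 1 + z + 30/121z².

Boundary: |R(x)|=1, x<0.
x=-1.43: |R|=0.0770
R=1: x+30/121x²=0 ⇒ x=−121/30=-4.0333; min R=1−1/(4·30/121)=-0.0083>−1
Confirm numerically:
  x=-3.141: |R|=0.30509 <1
  x=-2.305: |R|=0.01228 <1
  x=-1.832: |R|=0.00012 <1
  x=-4.464: |R|=1.47665 >1
  x=-4.099: |R|=1.06674 >1
Interval (-4.0333, 0).

z* = -4.0333.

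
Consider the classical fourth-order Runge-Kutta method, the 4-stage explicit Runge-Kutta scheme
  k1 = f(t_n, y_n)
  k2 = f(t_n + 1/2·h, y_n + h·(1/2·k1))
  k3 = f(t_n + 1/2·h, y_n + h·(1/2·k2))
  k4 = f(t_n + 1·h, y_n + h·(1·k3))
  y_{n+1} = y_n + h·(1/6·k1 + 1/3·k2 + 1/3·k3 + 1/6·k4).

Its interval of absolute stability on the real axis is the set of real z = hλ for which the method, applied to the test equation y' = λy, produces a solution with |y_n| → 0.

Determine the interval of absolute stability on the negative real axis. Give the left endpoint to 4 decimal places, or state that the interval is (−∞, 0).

With y'=λy (z=hλ):
  order 4, 4-stage ⇒ R(z)=1+z+z^2/2+z^3/6+z^4/24
  (e.g. R(-0.71)=0.49299, |R|=0.49299)

Find x<0 with |R(x)|<1.
x=-0.71: |R|=0.4930
|R(-1.08)|=0.3499 |R(-0.84)|=0.4348 |R(-0.68)|=0.5077
Bisect:
  x_lo=-3.2233 |R|=1.8877  x_hi=-0.2523 |R|=0.7770
  mid=-1.73780 |R|=0.27750 →hi
  mid=-2.48053 |R|=0.62968 →hi
  mid=-2.85190 |R|=1.10516 →lo
  mid=-2.66622 |R|=0.83482 →hi
  mid=-2.75906 |R|=0.96116 →hi
  mid=-2.80548 |R|=1.03086 →lo
  mid=-2.78227 |R|=0.99545 →hi
  mid=-2.79387 |R|=1.01302 →lo
  mid=-2.78807 |R|=1.00420 →lo
  ...
  [-2.78535,-2.78517] ⇒ x*=-2.7853
Stable set (-2.7853, 0).

(-2.7853, 0).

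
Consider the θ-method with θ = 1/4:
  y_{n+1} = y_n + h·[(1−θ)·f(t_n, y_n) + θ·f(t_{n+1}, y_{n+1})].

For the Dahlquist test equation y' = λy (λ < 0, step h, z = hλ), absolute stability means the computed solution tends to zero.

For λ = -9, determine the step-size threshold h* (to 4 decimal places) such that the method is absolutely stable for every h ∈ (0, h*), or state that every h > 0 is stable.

(-4.0000,0); λ=-9 ⇒ h* = (4)/9 = 0.4444.

With y'=λy (z=hλ):
  y_{n+1} = y_n + z·[3/4·y_n + 1/4·y_{n+1}] ⇒ (1 − 1/4z)y_{n+1} = (1 + 3/4z)y_n
  ⇒ R(z) = (1 + 3/4z)/(1 − 1/4z).

Need |R(x)|<1, x<0.
x=-1.47: |R|=0.0750
R=−1: 1+3/4x = −1+1/4x ⇒ -1/2x=2 ⇒ x=2/(-1/2)=-4.0000
Confirm numerically:
  x=-3.193: |R|=0.77562 <1
  x=-2.322: |R|=0.46916 <1
  x=-1.914: |R|=0.29456 <1
  x=-4.577: |R|=1.13455 >1
  x=-4.376: |R|=1.08978 >1
Stable set (-4.0000, 0).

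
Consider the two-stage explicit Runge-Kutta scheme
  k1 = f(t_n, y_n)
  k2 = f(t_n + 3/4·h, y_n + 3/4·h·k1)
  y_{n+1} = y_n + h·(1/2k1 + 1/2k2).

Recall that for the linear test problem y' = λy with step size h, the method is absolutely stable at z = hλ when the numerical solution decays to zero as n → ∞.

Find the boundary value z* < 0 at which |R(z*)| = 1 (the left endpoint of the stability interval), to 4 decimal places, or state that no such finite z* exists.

left endpoint -2.6667.

With y'=λy (z=hλ):
  k1=λy_n ⇒ h·k1=z·y_n;  k2=λ(1+3/4z)y_n ⇒ h·k2=z(1+3/4z)y_n
  y_{n+1}/y_n = 1 + 1/2z + 1/2z(1+3/4z) = 1 + z + 3/8z²
  R(z) = 1 + z + 3/8z².

Solve |R(x)|<1 on ℝ⁻.
x=-1.09: |R|=0.3555
R=1: x+3/8x²=0 ⇒ x=−8/3=-2.6667; min R=1−1/(4·3/8)=0.3333>−1
Confirm numerically:
  x=-2.523: |R|=0.86407 <1
  x=-2.366: |R|=0.73323 <1
  x=-2.115: |R|=0.56246 <1
  x=-2.077: |R|=0.54072 <1
  x=-3.033: |R|=1.41666 >1
  x=-2.777: |R|=1.11490 >1
So |R|<1 on (-2.6667, 0).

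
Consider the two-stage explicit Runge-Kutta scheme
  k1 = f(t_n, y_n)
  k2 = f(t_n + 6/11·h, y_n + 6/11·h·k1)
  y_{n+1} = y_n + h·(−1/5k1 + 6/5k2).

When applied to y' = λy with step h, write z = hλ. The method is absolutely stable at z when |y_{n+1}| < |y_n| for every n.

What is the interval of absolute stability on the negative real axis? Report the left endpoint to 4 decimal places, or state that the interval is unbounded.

(-1.5278, 0).

Set f=λy, z=hλ:
  k1=λy_n ⇒ h·k1=z·y_n;  k2=λ(1+6/11z)y_n ⇒ h·k2=z(1+6/11z)y_n
  y_{n+1}/y_n = 1 − 1/5z + 6/5z(1+6/11z) = 1 + z + 36/55z²
  ⇒ R(z) = 1 + z + 36/55z².

Solve |R(x)|<1 on ℝ⁻.
x=-0.42: |R|=0.6955
R=1: x+36/55x²=0 ⇒ x=−55/36=-1.5278; min R=1−1/(4·36/55)=0.6181>−1
Confirm numerically:
  x=-1.439: |R|=0.91638 <1
  x=-1.437: |R|=0.91462 <1
  x=-1.281: |R|=0.79308 <1
  x=-0.820: |R|=0.62012 <1
  x=-1.897: |R|=1.45845 >1
  x=-1.760: |R|=1.26752 >1
  x=-1.713: |R|=1.20768 >1
Interval (-1.5278, 0).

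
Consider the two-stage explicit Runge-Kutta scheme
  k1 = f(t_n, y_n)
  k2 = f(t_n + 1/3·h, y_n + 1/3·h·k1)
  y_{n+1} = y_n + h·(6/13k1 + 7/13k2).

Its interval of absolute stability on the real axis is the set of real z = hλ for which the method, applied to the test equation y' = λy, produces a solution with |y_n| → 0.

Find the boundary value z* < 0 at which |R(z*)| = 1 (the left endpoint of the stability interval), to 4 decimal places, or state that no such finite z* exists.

left endpoint -5.5714.

On y'=λy, z=hλ:
  k1=λy_n ⇒ h·k1=z·y_n;  k2=λ(1+1/3z)y_n ⇒ h·k2=z(1+1/3z)y_n
  y_{n+1}/y_n = 1 + 6/13z + 7/13z(1+1/3z) = 1 + z + 7/39z²
  Hence R(z) = 1 + z + 7/39z².

Solve |R(x)|<1 on ℝ⁻.
x=-0.88: |R|=0.2590
R=1: x+7/39x²=0 ⇒ x=−39/7=-5.5714; min R=1−1/(4·7/39)=-0.3929>−1
Confirm numerically:
  x=-5.453: |R|=0.88409 <1
  x=-4.595: |R|=0.19470 <1
  x=-3.280: |R|=0.34901 <1
  x=-2.542: |R|=0.38220 <1
  x=-5.989: |R|=1.44887 >1
  x=-5.950: |R|=1.40429 >1
  x=-5.621: |R|=1.05001 >1
Stable set (-5.5714, 0).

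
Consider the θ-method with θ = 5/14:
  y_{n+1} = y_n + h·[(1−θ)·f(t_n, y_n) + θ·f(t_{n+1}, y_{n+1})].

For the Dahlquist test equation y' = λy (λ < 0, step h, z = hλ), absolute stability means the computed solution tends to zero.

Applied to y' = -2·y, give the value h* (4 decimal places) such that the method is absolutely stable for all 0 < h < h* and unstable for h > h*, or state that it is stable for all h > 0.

On y'=λy, z=hλ:
  y_{n+1} = y_n + z·[9/14·y_n + 5/14·y_{n+1}] ⇒ (1 − 5/14z)y_{n+1} = (1 + 9/14z)y_n
  ⇒ R(z) = (1 + 9/14z)/(1 − 5/14z).

Solve |R(x)|<1 on ℝ⁻.
x=-0.73: |R|=0.4210
R=−1: 1+9/14x = −1+5/14x ⇒ -2/7x=2 ⇒ x=2/(-2/7)=-7.0000
Confirm numerically:
  x=-5.967: |R|=0.90574 <1
  x=-4.651: |R|=0.74779 <1
  x=-2.946: |R|=0.43557 <1
  x=-7.545: |R|=1.04215 >1
  x=-7.524: |R|=1.04060 >1
  x=-7.469: |R|=1.03654 >1
So |R|<1 on (-7.0000, 0).

(-7.0000,0); λ=-2 ⇒ h* = (7)/2 = 3.5000.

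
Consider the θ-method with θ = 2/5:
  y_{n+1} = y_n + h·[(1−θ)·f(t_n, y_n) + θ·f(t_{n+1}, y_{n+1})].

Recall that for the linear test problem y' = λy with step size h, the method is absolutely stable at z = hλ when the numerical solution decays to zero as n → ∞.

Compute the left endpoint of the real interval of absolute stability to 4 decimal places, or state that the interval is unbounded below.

Test eqn y'=λy, z=hλ:
  y_{n+1} = y_n + z·[3/5·y_n + 2/5·y_{n+1}] ⇒ (1 − 2/5z)y_{n+1} = (1 + 3/5z)y_n
  R(z) = (1 + 3/5z)/(1 − 2/5z).

Need |R(x)|<1, x<0.
x=-1: |R|=0.2857
R=−1: 1+3/5x = −1+2/5x ⇒ -1/5x=2 ⇒ x=2/(-1/5)=-10.0000
Confirm numerically:
  x=-6.665: |R|=0.81806 <1
  x=-6.074: |R|=0.77105 <1
  x=-4.599: |R|=0.61959 <1
  x=-10.583: |R|=1.02228 >1
  x=-10.142: |R|=1.00562 >1
  x=-10.064: |R|=1.00255 >1
Interval (-10.0000, 0).

left endpoint -10.0000.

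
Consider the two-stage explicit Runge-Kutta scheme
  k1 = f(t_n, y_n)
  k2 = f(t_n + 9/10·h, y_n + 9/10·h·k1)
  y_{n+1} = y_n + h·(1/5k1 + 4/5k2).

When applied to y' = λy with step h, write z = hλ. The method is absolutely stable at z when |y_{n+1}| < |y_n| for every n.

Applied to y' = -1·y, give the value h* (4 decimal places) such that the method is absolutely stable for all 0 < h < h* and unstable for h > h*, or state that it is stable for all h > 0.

(-1.3889,0); λ=-1 ⇒ h* = (25/18)/1 = 1.3889.

Test eqn y'=λy, z=hλ:
  k1=λy_n ⇒ h·k1=z·y_n;  k2=λ(1+9/10z)y_n ⇒ h·k2=z(1+9/10z)y_n
  y_{n+1}/y_n = 1 + 1/5z + 4/5z(1+9/10z) = 1 + z + 18/25z²
  so R(z) = 1 + z + 18/25z².

Find x<0 with |R(x)|<1.
x=-1.76: |R|=1.4703
R=1: x+18/25x²=0 ⇒ x=−25/18=-1.3889; min R=1−1/(4·18/25)=0.6528>−1
Confirm numerically:
  x=-1.300: |R|=0.91680 <1
  x=-0.978: |R|=0.71067 <1
  x=-0.712: |R|=0.65300 <1
  x=-1.932: |R|=1.75549 >1
  x=-1.551: |R|=1.18103 >1
Stable set (-1.3889, 0).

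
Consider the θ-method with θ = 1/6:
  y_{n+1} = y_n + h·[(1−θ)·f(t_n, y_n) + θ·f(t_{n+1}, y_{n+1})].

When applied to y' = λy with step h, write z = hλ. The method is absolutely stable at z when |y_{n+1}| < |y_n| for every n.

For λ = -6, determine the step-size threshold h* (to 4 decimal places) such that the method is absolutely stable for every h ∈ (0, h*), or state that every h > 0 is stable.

With y'=λy (z=hλ):
  y_{n+1} = y_n + z·[5/6·y_n + 1/6·y_{n+1}] ⇒ (1 − 1/6z)y_{n+1} = (1 + 5/6z)y_n
  R(z) = (1 + 5/6z)/(1 − 1/6z).

Solve |R(x)|<1 on ℝ⁻.
x=-1.32: |R|=0.0820
R=−1: 1+5/6x = −1+1/6x ⇒ -2/3x=2 ⇒ x=2/(-2/3)=-3.0000
Confirm numerically:
  x=-2.777: |R|=0.89837 <1
  x=-2.488: |R|=0.75872 <1
  x=-1.804: |R|=0.38698 <1
  x=-1.753: |R|=0.35664 <1
  x=-3.566: |R|=1.23667 >1
  x=-3.275: |R|=1.11860 >1
Stable set (-3.0000, 0).

(-3.0000,0); λ=-6 ⇒ h* = (3)/6 = 0.5000.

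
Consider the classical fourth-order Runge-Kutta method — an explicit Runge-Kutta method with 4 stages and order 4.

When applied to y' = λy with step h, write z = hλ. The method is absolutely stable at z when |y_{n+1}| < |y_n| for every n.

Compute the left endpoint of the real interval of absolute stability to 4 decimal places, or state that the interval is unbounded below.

With y'=λy (z=hλ):
  order 4, 4-stage ⇒ R(z)=1+z+z^2/2+z^3/6+z^4/24
  (e.g. R(-1.54)=0.27144, |R|=0.27144)

Solve |R(x)|<1 on ℝ⁻.
x=-1.54: |R|=0.2714
|R(-2.79)|=1.0071 |R(-2.46)|=0.6106 |R(-1.64)|=0.2711
Bisect:
  x_lo=-3.4698 |R|=2.6269  x_hi=-0.3324 |R|=0.7172
  mid=-1.90109 |R|=0.30510 →hi
  mid=-2.68542 |R|=0.85958 →hi
  mid=-3.07759 |R|=1.53786 →lo
  mid=-2.88151 |R|=1.15502 →lo
  mid=-2.78346 |R|=0.99725 →hi
  mid=-2.83249 |R|=1.07351 →lo
  mid=-2.80797 |R|=1.03474 →lo
  mid=-2.79572 |R|=1.01583 →lo
  ...
  [-2.78538,-2.78519] ⇒ x*=-2.7853
So |R|<1 on (-2.7853, 0).

left endpoint -2.7853.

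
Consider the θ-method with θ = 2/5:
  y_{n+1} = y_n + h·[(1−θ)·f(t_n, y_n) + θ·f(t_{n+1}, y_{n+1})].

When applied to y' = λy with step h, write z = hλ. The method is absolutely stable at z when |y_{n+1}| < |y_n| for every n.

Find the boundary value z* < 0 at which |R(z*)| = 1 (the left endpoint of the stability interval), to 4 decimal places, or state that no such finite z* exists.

z* = -10.0000.

On y'=λy, z=hλ:
  y_{n+1} = y_n + z·[3/5·y_n + 2/5·y_{n+1}] ⇒ (1 − 2/5z)y_{n+1} = (1 + 3/5z)y_n
  ⇒ R(z) = (1 + 3/5z)/(1 − 2/5z).

Need |R(x)|<1, x<0.
x=-0.52: |R|=0.5695
R=−1: 1+3/5x = −1+2/5x ⇒ -1/5x=2 ⇒ x=2/(-1/5)=-10.0000
Confirm numerically:
  x=-9.715: |R|=0.98833 <1
  x=-9.652: |R|=0.98568 <1
  x=-7.954: |R|=0.90214 <1
  x=-6.177: |R|=0.77970 <1
  x=-10.387: |R|=1.01502 >1
  x=-10.278: |R|=1.01088 >1
  x=-10.100: |R|=1.00397 >1
So |R|<1 on (-10.0000, 0).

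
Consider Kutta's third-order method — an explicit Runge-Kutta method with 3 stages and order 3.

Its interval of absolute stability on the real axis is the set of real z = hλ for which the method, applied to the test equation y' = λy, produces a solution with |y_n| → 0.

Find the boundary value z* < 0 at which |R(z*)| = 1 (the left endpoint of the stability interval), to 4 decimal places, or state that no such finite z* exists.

z* = -2.5127.

Test eqn y'=λy, z=hλ:
  order 3, 3-stage ⇒ R(z)=1+z+z^2/2+z^3/6
  (e.g. R(-0.48)=0.61677, |R|=0.61677)

Need |R(x)|<1, x<0.
x=-0.48: |R|=0.6168
|R(-2.69)|=1.3161 |R(-1.27)|=0.1951 |R(-0.84)|=0.4140
Bisect:
  x_lo=-2.9469 |R|=1.8701  x_hi=-0.3456 |R|=0.7073
  mid=-1.64624 |R|=0.03477 →hi
  mid=-2.29657 |R|=0.67823 →hi
  mid=-2.62174 |R|=1.18841 →lo
  mid=-2.45916 |R|=0.91404 →hi
  mid=-2.54045 |R|=1.04613 →lo
  mid=-2.49980 |R|=0.97885 →hi
  mid=-2.52013 |R|=1.01218 →lo
  mid=-2.50996 |R|=0.99543 →hi
  mid=-2.51505 |R|=1.00379 →lo
  ...
  [-2.51282,-2.51266] ⇒ x*=-2.5127
So |R|<1 on (-2.5127, 0).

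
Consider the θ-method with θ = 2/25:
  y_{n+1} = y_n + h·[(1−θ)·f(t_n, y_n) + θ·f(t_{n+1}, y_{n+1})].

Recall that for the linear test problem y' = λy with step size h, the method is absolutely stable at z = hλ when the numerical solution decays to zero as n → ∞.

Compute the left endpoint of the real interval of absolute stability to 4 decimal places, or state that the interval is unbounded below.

z* = -2.3810.

With y'=λy (z=hλ):
  y_{n+1} = y_n + z·[23/25·y_n + 2/25·y_{n+1}] ⇒ (1 − 2/25z)y_{n+1} = (1 + 23/25z)y_n
  Hence R(z) = (1 + 23/25z)/(1 − 2/25z).

Need |R(x)|<1, x<0.
x=-0.78: |R|=0.2658
R=−1: 1+23/25x = −1+2/25x ⇒ -21/25x=2 ⇒ x=2/(-21/25)=-2.3810
Confirm numerically:
  x=-1.374: |R|=0.23793 <1
  x=-1.113: |R|=0.02200 <1
  x=-1.054: |R|=0.02796 <1
  x=-2.656: |R|=1.19055 >1
  x=-2.635: |R|=1.17625 >1
Interval (-2.3810, 0).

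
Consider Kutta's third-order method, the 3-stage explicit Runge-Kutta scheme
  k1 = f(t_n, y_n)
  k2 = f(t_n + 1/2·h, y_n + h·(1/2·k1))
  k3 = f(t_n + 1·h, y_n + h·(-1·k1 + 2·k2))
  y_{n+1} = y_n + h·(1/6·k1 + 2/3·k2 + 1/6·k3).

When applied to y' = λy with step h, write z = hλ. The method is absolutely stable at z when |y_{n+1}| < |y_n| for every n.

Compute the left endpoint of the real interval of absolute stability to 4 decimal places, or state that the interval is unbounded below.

z* = -2.5127.

Set f=λy, z=hλ:
  order 3, 3-stage ⇒ R(z)=1+z+z^2/2+z^3/6
  (e.g. R(-1.79)=-0.14384, |R|=0.14384)

Boundary: |R(x)|=1, x<0.
x=-1.79: |R|=0.1438
|R(-2.27)|=0.6431 |R(-2.21)|=0.5669 |R(-1.97)|=0.3038
Bisect:
  x_lo=-3.1725 |R|=2.4619  x_hi=-0.2443 |R|=0.7831
  mid=-1.70844 |R|=0.08014 →hi
  mid=-2.44048 |R|=0.88507 →hi
  mid=-2.80651 |R|=1.55250 →lo
  mid=-2.62349 |R|=1.19160 →lo
  mid=-2.53199 |R|=1.03192 →lo
  mid=-2.48624 |R|=0.95694 →hi
  mid=-2.50911 |R|=0.99404 →hi
  mid=-2.52055 |R|=1.01288 →lo
  mid=-2.51483 |R|=1.00343 →lo
  mid=-2.51197 |R|=0.99873 →hi
  ...
  [-2.51286,-2.51269] ⇒ x*=-2.5127
Interval (-2.5127, 0).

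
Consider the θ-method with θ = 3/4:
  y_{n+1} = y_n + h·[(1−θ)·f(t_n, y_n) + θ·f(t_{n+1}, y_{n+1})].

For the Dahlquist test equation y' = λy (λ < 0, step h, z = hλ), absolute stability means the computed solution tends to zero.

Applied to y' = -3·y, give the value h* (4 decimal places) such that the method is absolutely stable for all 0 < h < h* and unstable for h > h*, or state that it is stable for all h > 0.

With y'=λy (z=hλ):
  y_{n+1} = y_n + z·[1/4·y_n + 3/4·y_{n+1}] ⇒ (1 − 3/4z)y_{n+1} = (1 + 1/4z)y_n
  R(z) = (1 + 1/4z)/(1 − 3/4z).

Find x<0 with |R(x)|<1.
x=-1.18: |R|=0.3740
x=-2: |R|=0.2000
x=-10: |R|=0.1765
x=-100: |R|=0.3158
θ=3/4≥1/2 ⇒ |1+1/4x|<|1−3/4x| ∀x<0 ⇒ interval (−∞,0).

interval (−∞, 0). Any h>0 works for λ=-3.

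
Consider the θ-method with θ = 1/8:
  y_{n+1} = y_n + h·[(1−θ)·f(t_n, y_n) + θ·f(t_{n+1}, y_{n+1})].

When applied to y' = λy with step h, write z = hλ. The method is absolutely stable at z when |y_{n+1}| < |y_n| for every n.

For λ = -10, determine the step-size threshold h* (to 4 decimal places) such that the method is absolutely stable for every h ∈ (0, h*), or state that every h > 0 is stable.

Test eqn y'=λy, z=hλ:
  y_{n+1} = y_n + z·[7/8·y_n + 1/8·y_{n+1}] ⇒ (1 − 1/8z)y_{n+1} = (1 + 7/8z)y_n
  Hence R(z) = (1 + 7/8z)/(1 − 1/8z).

Need |R(x)|<1, x<0.
x=-1.44: |R|=0.2203
R=−1: 1+7/8x = −1+1/8x ⇒ -3/4x=2 ⇒ x=2/(-3/4)=-2.6667
Confirm numerically:
  x=-1.692: |R|=0.39662 <1
  x=-1.366: |R|=0.16677 <1
  x=-1.187: |R|=0.03363 <1
  x=-3.158: |R|=1.26421 >1
  x=-3.017: |R|=1.19080 >1
Interval (-2.6667, 0).

(-2.6667,0); λ=-10 ⇒ h* = (8/3)/10 = 0.2667.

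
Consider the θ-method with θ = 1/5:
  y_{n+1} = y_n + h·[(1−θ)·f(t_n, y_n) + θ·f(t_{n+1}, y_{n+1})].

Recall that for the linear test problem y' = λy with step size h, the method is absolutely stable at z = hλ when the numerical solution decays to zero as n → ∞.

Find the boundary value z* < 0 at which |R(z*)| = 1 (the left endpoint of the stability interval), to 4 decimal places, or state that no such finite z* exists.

z* = -3.3333.

Set f=λy, z=hλ:
  y_{n+1} = y_n + z·[4/5·y_n + 1/5·y_{n+1}] ⇒ (1 − 1/5z)y_{n+1} = (1 + 4/5z)y_n
  so R(z) = (1 + 4/5z)/(1 − 1/5z).

Need |R(x)|<1, x<0.
x=-0.76: |R|=0.3403
R=−1: 1+4/5x = −1+1/5x ⇒ -3/5x=2 ⇒ x=2/(-3/5)=-3.3333
Confirm numerically:
  x=-2.293: |R|=0.57206 <1
  x=-2.234: |R|=0.54410 <1
  x=-1.929: |R|=0.39198 <1
  x=-1.780: |R|=0.31268 <1
  x=-3.785: |R|=1.15424 >1
  x=-3.540: |R|=1.07260 >1
  x=-3.496: |R|=1.05744 >1
Stable set (-3.3333, 0).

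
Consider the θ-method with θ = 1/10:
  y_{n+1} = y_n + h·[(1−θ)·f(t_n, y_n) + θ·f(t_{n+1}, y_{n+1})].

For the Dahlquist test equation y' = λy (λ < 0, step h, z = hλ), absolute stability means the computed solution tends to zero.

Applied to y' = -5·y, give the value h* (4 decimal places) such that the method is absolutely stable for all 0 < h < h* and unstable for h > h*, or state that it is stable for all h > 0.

(-2.5000,0); λ=-5 ⇒ h* = (5/2)/5 = 0.5000.

Test eqn y'=λy, z=hλ:
  y_{n+1} = y_n + z·[9/10·y_n + 1/10·y_{n+1}] ⇒ (1 − 1/10z)y_{n+1} = (1 + 9/10z)y_n
  R(z) = (1 + 9/10z)/(1 − 1/10z).

Find x<0 with |R(x)|<1.
x=-0.53: |R|=0.4967
R=−1: 1+9/10x = −1+1/10x ⇒ -4/5x=2 ⇒ x=2/(-4/5)=-2.5000
Confirm numerically:
  x=-1.923: |R|=0.61285 <1
  x=-1.459: |R|=0.27324 <1
  x=-1.182: |R|=0.05706 <1
  x=-1.059: |R|=0.04241 <1
  x=-2.988: |R|=1.30059 >1
  x=-2.523: |R|=1.01469 >1
Stable set (-2.5000, 0).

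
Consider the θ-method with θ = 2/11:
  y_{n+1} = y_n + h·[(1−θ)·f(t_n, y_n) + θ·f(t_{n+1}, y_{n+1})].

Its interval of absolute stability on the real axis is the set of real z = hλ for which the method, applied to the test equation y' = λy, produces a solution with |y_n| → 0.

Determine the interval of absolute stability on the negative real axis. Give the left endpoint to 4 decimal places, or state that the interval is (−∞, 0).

(-3.1429, 0).

With y'=λy (z=hλ):
  y_{n+1} = y_n + z·[9/11·y_n + 2/11·y_{n+1}] ⇒ (1 − 2/11z)y_{n+1} = (1 + 9/11z)y_n
  ⇒ R(z) = (1 + 9/11z)/(1 − 2/11z).

Solve |R(x)|<1 on ℝ⁻.
x=-1.55: |R|=0.2092
R=−1: 1+9/11x = −1+2/11x ⇒ -7/11x=2 ⇒ x=2/(-7/11)=-3.1429
Confirm numerically:
  x=-2.976: |R|=0.93110 <1
  x=-2.753: |R|=0.83467 <1
  x=-2.386: |R|=0.66409 <1
  x=-1.741: |R|=0.32240 <1
  x=-3.437: |R|=1.11520 >1
  x=-3.392: |R|=1.09807 >1
Interval (-3.1429, 0).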